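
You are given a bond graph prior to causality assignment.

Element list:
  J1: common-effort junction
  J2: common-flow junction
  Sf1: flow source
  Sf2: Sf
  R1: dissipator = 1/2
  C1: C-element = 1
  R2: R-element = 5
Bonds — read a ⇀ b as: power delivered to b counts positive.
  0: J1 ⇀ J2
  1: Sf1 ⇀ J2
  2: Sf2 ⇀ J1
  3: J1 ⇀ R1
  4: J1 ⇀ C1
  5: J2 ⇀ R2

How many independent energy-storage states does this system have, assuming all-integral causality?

1  (C1 all integral)

β1 stroke→Sf1  (Sf1: flow source, stroke at near end)
β2 stroke→Sf2  (Sf2 fixes flow; stroke at Sf2)
β0 stroke→J2  (common-f at J2 fixed by 1)
β5 stroke→J2  (common-f at J2 fixed by 1)
β4 stroke→J1  (C1: C, integral causality)
β3 stroke→R1  (common-e at J1 fixed by 4)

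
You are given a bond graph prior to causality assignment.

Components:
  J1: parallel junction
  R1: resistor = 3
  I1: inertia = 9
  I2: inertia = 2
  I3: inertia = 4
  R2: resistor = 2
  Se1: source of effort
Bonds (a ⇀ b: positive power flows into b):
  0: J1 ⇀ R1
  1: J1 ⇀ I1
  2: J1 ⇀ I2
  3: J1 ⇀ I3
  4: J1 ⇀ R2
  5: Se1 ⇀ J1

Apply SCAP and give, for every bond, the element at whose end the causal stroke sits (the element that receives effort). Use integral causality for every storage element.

bond 0 stroke at R1
bond 1 stroke at I1
bond 2 stroke at I2
bond 3 stroke at I3
bond 4 stroke at R2
bond 5 stroke at J1

b5 →J1  (Se1 fixes effort; stroke away)
b0 →R1  (J1 effort already set via bond 5)
b1 →I1  (J1: bond 5 brought effort, rest push out)
b2 →I2  (J1: bond 5 brought effort, rest push out)
b3 →I3  (common-e at J1 fixed by 5)
b4 →R2  (J1: bond 5 brought effort, rest push out)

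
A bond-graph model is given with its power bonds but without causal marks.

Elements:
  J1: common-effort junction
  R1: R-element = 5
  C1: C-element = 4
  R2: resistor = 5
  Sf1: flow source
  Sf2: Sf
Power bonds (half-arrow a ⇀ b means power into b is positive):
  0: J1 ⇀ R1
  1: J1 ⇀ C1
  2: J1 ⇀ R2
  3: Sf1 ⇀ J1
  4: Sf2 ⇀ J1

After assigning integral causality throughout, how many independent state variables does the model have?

β3 stroke at Sf1  (Sf1 fixes flow; stroke at Sf1)
β4 stroke at Sf2  (Sf2 (Sf) sets flow on bond)
β1 stroke at J1  (C1: C, integral causality)
β0 stroke at R1  (common-e at J1 fixed by 1)
β2 stroke at R2  (J1 effort already set via bond 1)

1  (C1 all integral)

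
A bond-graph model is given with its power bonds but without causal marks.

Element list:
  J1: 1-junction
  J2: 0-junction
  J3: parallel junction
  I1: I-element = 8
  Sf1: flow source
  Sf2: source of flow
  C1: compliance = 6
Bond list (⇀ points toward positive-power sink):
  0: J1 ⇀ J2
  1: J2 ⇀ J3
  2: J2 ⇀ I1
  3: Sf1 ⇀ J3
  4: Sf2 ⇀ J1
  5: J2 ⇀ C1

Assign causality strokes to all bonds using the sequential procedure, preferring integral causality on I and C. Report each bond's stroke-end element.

b0 stroke→J1
b1 stroke→J3
b2 stroke→I1
b3 stroke→Sf1
b4 stroke→Sf2
b5 stroke→J2

b3 →Sf1  (Sf1 (Sf) sets flow on bond)
b4 →Sf2  (Sf2 (Sf) sets flow on bond)
b0 →J1  (J1 flow already set via bond 4)
b1 →J3  (J3 needs exactly one e-in)
b2 →I1  (prefer integral on I1)
b5 →J2  (J2 needs exactly one e-in)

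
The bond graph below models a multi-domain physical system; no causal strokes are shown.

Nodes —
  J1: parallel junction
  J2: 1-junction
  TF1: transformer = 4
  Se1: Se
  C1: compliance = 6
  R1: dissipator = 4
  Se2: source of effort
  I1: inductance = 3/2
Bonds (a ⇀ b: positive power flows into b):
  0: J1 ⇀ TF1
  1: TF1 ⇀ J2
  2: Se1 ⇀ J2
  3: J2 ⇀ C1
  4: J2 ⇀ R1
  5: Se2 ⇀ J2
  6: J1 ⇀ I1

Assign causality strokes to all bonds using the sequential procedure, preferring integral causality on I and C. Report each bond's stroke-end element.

β0 →J1
β1 →TF1
β2 →J2
β3 →J2
β4 →J2
β5 →J2
β6 →I1

bond 2 |J2  (Se1 (Se) sets effort on bond)
bond 5 |J2  (Se2 (Se) sets effort on bond)
bond 3 |J2  (prefer integral on C1)
bond 6 |I1  (I1 outputs flow p/I1)
bond 0 |J1  (J1 needs exactly one e-in)
bond 1 |TF1  (TF TF1: opposite of bond 0)
bond 4 |J2  (common-f at J2 fixed by 1)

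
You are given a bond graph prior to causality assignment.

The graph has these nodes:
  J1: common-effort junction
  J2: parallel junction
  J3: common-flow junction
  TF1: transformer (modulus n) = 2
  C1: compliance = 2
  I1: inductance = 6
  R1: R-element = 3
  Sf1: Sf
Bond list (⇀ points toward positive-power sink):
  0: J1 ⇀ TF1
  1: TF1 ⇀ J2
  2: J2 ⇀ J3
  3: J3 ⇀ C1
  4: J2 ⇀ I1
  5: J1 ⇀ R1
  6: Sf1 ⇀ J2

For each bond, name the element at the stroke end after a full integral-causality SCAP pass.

b6 |Sf1  (Sf1 (Sf) sets flow on bond)
b3 |J3  (C1 integral (e out))
b2 |J2  (closing 1-jn rule on J3)
b1 |TF1  (J2: bond 2 brought effort, rest push out)
b4 |I1  (J2 effort already set via bond 2)
b0 |J1  (TF1: transformer flips bond 1)
b5 |R1  (J1: bond 0 brought effort, rest push out)

#0 →J1
#1 →TF1
#2 →J2
#3 →J3
#4 →I1
#5 →R1
#6 →Sf1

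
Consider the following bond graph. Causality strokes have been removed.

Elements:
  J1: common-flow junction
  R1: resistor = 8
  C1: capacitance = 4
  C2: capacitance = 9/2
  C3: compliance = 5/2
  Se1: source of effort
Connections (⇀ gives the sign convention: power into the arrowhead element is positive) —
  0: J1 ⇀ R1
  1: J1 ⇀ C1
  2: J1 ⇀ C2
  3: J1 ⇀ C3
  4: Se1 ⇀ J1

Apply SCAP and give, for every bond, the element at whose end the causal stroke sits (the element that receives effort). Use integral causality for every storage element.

#4 →J1  (Se1: effort source, stroke at far end)
#1 →J1  (C1 integral (e out))
#2 →J1  (C2 outputs effort q/C2)
#3 →J1  (C3 integral (e out))
#0 →R1  (only one flow-in slot at J1)

b0 |R1
b1 |J1
b2 |J1
b3 |J1
b4 |J1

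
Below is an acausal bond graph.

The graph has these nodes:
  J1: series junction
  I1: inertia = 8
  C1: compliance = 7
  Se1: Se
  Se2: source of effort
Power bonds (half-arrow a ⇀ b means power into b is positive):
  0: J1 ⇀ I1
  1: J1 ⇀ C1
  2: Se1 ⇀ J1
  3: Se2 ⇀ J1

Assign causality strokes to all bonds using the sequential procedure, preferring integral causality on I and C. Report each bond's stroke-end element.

#0 stroke→I1
#1 stroke→J1
#2 stroke→J1
#3 stroke→J1

bond 2 |J1  (Se1 (Se) sets effort on bond)
bond 3 |J1  (Se2: effort source, stroke at far end)
bond 0 |I1  (I1 integral (f out))
bond 1 |J1  (J1 flow already set via bond 0)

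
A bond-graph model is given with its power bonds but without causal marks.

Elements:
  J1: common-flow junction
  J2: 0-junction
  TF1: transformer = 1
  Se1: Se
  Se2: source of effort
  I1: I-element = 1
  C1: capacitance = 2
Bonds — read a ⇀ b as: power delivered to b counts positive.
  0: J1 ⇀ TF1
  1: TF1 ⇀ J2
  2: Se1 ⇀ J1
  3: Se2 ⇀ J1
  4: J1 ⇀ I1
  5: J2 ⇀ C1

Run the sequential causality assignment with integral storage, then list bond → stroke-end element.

β2 stroke→J1  (Se1: effort source, stroke at far end)
β3 stroke→J1  (source Se2 imposes e)
β4 stroke→I1  (I1 integral (f out))
β0 stroke→J1  (common-f at J1 fixed by 4)
β1 stroke→TF1  (TF1: transformer flips bond 0)
β5 stroke→J2  (J2 needs exactly one e-in)

β0 →J1
β1 →TF1
β2 →J1
β3 →J1
β4 →I1
β5 →J2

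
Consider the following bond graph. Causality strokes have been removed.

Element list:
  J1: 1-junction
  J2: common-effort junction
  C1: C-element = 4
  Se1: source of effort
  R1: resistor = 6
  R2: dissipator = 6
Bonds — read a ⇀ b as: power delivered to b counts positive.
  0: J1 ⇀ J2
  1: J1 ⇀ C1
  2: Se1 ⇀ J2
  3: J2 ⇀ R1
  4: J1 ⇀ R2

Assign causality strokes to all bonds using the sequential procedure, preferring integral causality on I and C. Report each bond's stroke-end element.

β0 stroke at J1
β1 stroke at J1
β2 stroke at J2
β3 stroke at R1
β4 stroke at R2

β2 →J2  (Se1 (Se) sets effort on bond)
β0 →J1  (0-jn J2 has e-setter on 2)
β3 →R1  (J2: bond 2 brought effort, rest push out)
β1 →J1  (C1 outputs effort q/C1)
β4 →R2  (J1: last free bond brings flow in)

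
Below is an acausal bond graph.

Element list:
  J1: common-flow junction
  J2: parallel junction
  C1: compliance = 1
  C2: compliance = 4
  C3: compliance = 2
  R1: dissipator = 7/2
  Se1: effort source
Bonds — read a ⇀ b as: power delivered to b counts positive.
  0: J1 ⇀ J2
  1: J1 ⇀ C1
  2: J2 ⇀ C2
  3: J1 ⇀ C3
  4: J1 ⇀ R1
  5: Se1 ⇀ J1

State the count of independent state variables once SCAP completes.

3  (C1, C2, C3 all integral)

β5 stroke→J1  (source Se1 imposes e)
β1 stroke→J1  (C1: C, integral causality)
β2 stroke→J2  (C2: C, integral causality)
β0 stroke→J1  (common-e at J2 fixed by 2)
β3 stroke→J1  (C3 integral (e out))
β4 stroke→R1  (only one flow-in slot at J1)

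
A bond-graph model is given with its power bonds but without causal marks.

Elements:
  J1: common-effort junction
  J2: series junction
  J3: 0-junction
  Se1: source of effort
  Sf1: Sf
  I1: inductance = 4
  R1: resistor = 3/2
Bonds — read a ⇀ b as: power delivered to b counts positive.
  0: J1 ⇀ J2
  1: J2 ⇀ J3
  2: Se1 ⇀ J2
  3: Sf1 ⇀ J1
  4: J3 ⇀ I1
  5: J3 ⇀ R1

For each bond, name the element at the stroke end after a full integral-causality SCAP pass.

bond 2 →J2  (source Se1 imposes e)
bond 3 →Sf1  (Sf1 (Sf) sets flow on bond)
bond 0 →J1  (J1 needs exactly one e-in)
bond 1 →J2  (1-jn J2 has f-setter on 0)
bond 4 →I1  (prefer integral on I1)
bond 5 →J3  (only one effort-in slot at J3)

#0 |J1
#1 |J2
#2 |J2
#3 |Sf1
#4 |I1
#5 |J3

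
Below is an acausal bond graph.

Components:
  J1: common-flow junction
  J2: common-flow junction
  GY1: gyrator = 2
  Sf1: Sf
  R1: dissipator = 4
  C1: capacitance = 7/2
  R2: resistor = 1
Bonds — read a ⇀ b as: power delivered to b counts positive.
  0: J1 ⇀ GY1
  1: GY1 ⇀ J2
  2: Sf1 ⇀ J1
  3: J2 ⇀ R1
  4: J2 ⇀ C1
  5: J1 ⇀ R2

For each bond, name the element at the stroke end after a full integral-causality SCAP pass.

b2 stroke at Sf1  (Sf1 (Sf) sets flow on bond)
b0 stroke at J1  (1-jn J1 has f-setter on 2)
b5 stroke at J1  (J1 flow already set via bond 2)
b1 stroke at J2  (GY GY1: same side as bond 0)
b4 stroke at J2  (C1 integral (e out))
b3 stroke at R1  (only one flow-in slot at J2)

b0 stroke→J1
b1 stroke→J2
b2 stroke→Sf1
b3 stroke→R1
b4 stroke→J2
b5 stroke→J1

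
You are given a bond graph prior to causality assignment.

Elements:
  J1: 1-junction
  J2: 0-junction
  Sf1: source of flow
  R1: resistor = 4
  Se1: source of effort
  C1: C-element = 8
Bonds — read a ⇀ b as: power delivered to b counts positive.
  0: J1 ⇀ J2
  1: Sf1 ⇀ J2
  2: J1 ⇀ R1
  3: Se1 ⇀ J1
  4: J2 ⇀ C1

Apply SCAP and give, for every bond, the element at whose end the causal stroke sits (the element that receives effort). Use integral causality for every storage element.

b0 stroke→J1
b1 stroke→Sf1
b2 stroke→R1
b3 stroke→J1
b4 stroke→J2

#1 →Sf1  (source Sf1 imposes f)
#3 →J1  (Se1: effort source, stroke at far end)
#4 →J2  (C1 integral (e out))
#0 →J1  (J2: bond 4 brought effort, rest push out)
#2 →R1  (J1: last free bond brings flow in)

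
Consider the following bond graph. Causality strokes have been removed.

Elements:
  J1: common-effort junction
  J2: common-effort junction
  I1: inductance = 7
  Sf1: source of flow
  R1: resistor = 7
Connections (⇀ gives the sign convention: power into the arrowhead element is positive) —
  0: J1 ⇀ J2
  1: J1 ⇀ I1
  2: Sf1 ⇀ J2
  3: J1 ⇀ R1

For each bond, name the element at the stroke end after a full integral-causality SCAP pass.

b2 |Sf1  (Sf1 fixes flow; stroke at Sf1)
b0 |J2  (only one effort-in slot at J2)
b1 |I1  (I1 integral (f out))
b3 |J1  (only one effort-in slot at J1)

β0 →J2
β1 →I1
β2 →Sf1
β3 →J1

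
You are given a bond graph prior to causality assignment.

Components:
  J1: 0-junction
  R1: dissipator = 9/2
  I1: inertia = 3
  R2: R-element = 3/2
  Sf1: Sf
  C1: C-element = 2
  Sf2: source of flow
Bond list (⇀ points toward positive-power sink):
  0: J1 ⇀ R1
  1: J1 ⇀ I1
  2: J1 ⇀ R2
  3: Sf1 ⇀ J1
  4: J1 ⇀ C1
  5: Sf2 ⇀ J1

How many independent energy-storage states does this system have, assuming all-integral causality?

b3 →Sf1  (Sf1 fixes flow; stroke at Sf1)
b5 →Sf2  (Sf2 (Sf) sets flow on bond)
b1 →I1  (prefer integral on I1)
b4 →J1  (prefer integral on C1)
b0 →R1  (J1 effort already set via bond 4)
b2 →R2  (common-e at J1 fixed by 4)

2  (C1, I1 all integral)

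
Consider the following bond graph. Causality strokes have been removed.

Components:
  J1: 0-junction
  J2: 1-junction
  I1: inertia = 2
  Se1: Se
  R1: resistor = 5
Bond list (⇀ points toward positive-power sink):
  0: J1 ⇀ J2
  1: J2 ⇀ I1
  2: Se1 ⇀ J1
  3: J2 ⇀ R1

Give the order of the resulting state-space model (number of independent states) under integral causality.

β2 stroke at J1  (Se1 fixes effort; stroke away)
β0 stroke at J2  (0-jn J1 has e-setter on 2)
β1 stroke at I1  (prefer integral on I1)
β3 stroke at J2  (J2 flow already set via bond 1)

1  (I1 all integral)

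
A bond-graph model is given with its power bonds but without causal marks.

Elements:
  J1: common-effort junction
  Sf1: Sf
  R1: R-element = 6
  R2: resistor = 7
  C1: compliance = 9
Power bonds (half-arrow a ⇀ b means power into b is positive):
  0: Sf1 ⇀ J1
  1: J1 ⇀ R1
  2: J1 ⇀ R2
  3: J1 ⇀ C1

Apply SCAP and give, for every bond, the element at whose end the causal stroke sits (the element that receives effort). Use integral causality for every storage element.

#0 stroke→Sf1  (Sf1 (Sf) sets flow on bond)
#3 stroke→J1  (C1 integral (e out))
#1 stroke→R1  (common-e at J1 fixed by 3)
#2 stroke→R2  (0-jn J1 has e-setter on 3)

b0 stroke at Sf1
b1 stroke at R1
b2 stroke at R2
b3 stroke at J1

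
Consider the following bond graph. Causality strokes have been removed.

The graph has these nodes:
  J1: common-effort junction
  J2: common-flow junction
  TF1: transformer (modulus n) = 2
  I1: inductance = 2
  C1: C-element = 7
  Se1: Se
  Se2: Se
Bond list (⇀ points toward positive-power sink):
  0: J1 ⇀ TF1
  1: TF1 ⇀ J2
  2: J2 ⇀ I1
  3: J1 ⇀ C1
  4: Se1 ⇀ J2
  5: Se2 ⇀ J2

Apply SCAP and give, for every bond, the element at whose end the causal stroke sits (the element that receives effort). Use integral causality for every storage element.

b4 stroke at J2  (Se1 (Se) sets effort on bond)
b5 stroke at J2  (source Se2 imposes e)
b2 stroke at I1  (I1 integral (f out))
b1 stroke at J2  (J2: bond 2 brought flow, rest push out)
b0 stroke at TF1  (TF1 one-in-one-out from 1)
b3 stroke at J1  (only one effort-in slot at J1)

bond 0 stroke at TF1
bond 1 stroke at J2
bond 2 stroke at I1
bond 3 stroke at J1
bond 4 stroke at J2
bond 5 stroke at J2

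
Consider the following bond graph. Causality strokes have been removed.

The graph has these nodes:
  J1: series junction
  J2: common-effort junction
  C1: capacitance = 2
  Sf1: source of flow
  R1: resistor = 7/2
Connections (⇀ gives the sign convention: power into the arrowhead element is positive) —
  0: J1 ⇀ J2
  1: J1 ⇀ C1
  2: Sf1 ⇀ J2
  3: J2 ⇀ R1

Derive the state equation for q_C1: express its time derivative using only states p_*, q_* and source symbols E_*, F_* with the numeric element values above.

dq_C1/dt = -F_Sf1 - q_C1/7

bond 2 stroke→Sf1  (source Sf1 imposes f)
bond 1 stroke→J1  (prefer integral on C1)
bond 0 stroke→J2  (closing 1-jn rule on J1)
bond 3 stroke→R1  (J2: bond 0 brought effort, rest push out)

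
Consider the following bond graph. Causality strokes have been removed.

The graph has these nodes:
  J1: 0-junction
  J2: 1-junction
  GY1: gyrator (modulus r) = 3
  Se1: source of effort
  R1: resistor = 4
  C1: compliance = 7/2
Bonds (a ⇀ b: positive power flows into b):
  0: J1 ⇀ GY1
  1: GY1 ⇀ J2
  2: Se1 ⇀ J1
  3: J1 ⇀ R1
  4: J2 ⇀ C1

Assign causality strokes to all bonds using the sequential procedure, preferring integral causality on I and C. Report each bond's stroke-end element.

β2 stroke at J1  (source Se1 imposes e)
β0 stroke at GY1  (common-e at J1 fixed by 2)
β3 stroke at R1  (0-jn J1 has e-setter on 2)
β1 stroke at GY1  (GY1 both-in/both-out from 0)
β4 stroke at J2  (J2 flow already set via bond 1)

#0 →GY1
#1 →GY1
#2 →J1
#3 →R1
#4 →J2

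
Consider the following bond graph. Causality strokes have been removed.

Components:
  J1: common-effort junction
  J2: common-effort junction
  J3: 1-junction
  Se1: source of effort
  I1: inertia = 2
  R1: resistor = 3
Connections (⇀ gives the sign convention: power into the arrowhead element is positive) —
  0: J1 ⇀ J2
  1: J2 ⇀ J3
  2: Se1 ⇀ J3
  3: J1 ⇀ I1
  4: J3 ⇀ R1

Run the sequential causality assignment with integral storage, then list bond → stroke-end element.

β2 stroke at J3  (source Se1 imposes e)
β3 stroke at I1  (I1: I, integral causality)
β0 stroke at J1  (J1 needs exactly one e-in)
β1 stroke at J2  (closing 0-jn rule on J2)
β4 stroke at J3  (J3: bond 1 brought flow, rest push out)

#0 |J1
#1 |J2
#2 |J3
#3 |I1
#4 |J3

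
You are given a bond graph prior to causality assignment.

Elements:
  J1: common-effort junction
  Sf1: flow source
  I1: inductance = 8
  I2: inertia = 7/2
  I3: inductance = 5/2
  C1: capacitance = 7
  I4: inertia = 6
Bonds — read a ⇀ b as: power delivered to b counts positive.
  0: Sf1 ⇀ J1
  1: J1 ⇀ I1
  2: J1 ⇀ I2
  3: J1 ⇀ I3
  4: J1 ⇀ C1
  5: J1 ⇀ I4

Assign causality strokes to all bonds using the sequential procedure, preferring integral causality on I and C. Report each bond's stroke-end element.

bond 0 stroke→Sf1
bond 1 stroke→I1
bond 2 stroke→I2
bond 3 stroke→I3
bond 4 stroke→J1
bond 5 stroke→I4

#0 |Sf1  (Sf1 (Sf) sets flow on bond)
#1 |I1  (I1 integral (f out))
#2 |I2  (I2 integral (f out))
#3 |I3  (I3: I, integral causality)
#4 |J1  (prefer integral on C1)
#5 |I4  (J1: bond 4 brought effort, rest push out)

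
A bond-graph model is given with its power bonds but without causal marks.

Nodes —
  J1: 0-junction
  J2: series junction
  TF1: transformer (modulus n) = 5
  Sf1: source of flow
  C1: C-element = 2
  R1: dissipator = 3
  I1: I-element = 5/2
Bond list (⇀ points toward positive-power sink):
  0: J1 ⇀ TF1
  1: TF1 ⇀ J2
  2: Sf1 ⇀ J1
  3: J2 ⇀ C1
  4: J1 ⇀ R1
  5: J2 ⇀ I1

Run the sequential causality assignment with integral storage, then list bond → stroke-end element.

#2 stroke at Sf1  (Sf1: flow source, stroke at near end)
#3 stroke at J2  (C1 integral (e out))
#5 stroke at I1  (I1: I, integral causality)
#1 stroke at J2  (1-jn J2 has f-setter on 5)
#0 stroke at TF1  (TF1: transformer flips bond 1)
#4 stroke at J1  (only one effort-in slot at J1)

#0 stroke at TF1
#1 stroke at J2
#2 stroke at Sf1
#3 stroke at J2
#4 stroke at J1
#5 stroke at I1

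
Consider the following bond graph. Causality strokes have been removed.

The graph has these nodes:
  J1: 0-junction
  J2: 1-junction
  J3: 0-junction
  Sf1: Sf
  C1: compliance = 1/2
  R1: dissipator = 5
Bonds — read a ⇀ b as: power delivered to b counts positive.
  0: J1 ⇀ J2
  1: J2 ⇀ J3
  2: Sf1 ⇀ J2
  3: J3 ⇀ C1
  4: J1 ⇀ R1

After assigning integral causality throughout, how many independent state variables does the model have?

1  (C1 all integral)

β2 stroke→Sf1  (Sf1: flow source, stroke at near end)
β0 stroke→J2  (1-jn J2 has f-setter on 2)
β1 stroke→J2  (1-jn J2 has f-setter on 2)
β3 stroke→J3  (closing 0-jn rule on J3)
β4 stroke→J1  (J1 needs exactly one e-in)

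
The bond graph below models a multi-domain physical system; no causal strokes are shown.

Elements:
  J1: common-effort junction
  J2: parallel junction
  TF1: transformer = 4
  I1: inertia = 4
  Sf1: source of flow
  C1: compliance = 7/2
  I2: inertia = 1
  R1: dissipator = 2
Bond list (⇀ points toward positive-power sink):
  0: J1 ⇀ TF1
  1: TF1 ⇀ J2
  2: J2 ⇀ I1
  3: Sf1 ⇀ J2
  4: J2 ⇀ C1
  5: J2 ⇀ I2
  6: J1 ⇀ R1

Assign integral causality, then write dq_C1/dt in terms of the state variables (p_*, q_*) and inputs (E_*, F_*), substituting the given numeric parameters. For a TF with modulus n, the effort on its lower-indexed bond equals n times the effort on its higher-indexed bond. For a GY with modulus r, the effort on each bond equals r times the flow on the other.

#3 →Sf1  (Sf1 fixes flow; stroke at Sf1)
#2 →I1  (I1 outputs flow p/I1)
#4 →J2  (C1 outputs effort q/C1)
#1 →TF1  (0-jn J2 has e-setter on 4)
#5 →I2  (common-e at J2 fixed by 4)
#0 →J1  (TF1 one-in-one-out from 1)
#6 →R1  (0-jn J1 has e-setter on 0)

dq_C1/dt = F_Sf1 - p_I1/4 - p_I2 - 16*q_C1/7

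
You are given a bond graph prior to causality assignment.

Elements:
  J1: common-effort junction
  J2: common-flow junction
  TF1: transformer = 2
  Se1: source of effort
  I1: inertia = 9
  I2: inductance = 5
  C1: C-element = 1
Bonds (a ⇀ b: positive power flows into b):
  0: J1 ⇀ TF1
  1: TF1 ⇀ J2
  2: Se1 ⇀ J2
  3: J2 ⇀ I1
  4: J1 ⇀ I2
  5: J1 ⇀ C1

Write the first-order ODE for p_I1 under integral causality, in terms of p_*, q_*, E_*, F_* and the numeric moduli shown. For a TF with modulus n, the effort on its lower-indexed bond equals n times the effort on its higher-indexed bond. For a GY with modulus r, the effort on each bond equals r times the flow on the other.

bond 2 |J2  (Se1 (Se) sets effort on bond)
bond 3 |I1  (I1 integral (f out))
bond 1 |J2  (common-f at J2 fixed by 3)
bond 0 |TF1  (TF1: transformer flips bond 1)
bond 4 |I2  (I2 integral (f out))
bond 5 |J1  (J1 needs exactly one e-in)

dp_I1/dt = E_Se1 + q_C1/2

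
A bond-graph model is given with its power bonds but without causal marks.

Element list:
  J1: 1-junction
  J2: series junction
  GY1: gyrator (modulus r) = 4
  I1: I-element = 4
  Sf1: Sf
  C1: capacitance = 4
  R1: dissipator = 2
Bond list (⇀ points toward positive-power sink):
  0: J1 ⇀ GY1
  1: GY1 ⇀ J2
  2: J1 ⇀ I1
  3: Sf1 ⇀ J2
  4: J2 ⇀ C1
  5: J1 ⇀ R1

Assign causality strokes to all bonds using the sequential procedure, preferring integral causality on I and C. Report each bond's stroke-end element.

b3 stroke→Sf1  (Sf1: flow source, stroke at near end)
b1 stroke→J2  (1-jn J2 has f-setter on 3)
b4 stroke→J2  (J2: bond 3 brought flow, rest push out)
b0 stroke→J1  (GY GY1: same side as bond 1)
b2 stroke→I1  (prefer integral on I1)
b5 stroke→J1  (1-jn J1 has f-setter on 2)

β0 stroke at J1
β1 stroke at J2
β2 stroke at I1
β3 stroke at Sf1
β4 stroke at J2
β5 stroke at J1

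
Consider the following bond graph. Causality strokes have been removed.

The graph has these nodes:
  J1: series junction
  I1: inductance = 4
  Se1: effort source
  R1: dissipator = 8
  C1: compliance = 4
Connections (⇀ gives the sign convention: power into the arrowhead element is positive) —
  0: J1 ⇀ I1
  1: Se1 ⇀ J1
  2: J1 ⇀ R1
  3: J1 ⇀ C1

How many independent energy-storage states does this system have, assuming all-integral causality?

2  (C1, I1 all integral)

b1 stroke at J1  (Se1 fixes effort; stroke away)
b0 stroke at I1  (I1 outputs flow p/I1)
b2 stroke at J1  (1-jn J1 has f-setter on 0)
b3 stroke at J1  (J1: bond 0 brought flow, rest push out)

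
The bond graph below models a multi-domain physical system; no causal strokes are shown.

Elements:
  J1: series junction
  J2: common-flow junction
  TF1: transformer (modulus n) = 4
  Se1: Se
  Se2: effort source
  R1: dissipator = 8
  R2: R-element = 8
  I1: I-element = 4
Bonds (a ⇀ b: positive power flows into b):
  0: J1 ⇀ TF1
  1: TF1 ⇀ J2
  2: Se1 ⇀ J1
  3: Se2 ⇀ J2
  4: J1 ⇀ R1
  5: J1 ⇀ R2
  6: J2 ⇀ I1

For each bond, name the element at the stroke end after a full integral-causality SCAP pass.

b2 stroke at J1  (source Se1 imposes e)
b3 stroke at J2  (source Se2 imposes e)
b6 stroke at I1  (I1 integral (f out))
b1 stroke at J2  (J2 flow already set via bond 6)
b0 stroke at TF1  (through TF1, causality passes straight; one stroke at TF1)
b4 stroke at J1  (J1: bond 0 brought flow, rest push out)
b5 stroke at J1  (J1: bond 0 brought flow, rest push out)

b0 stroke→TF1
b1 stroke→J2
b2 stroke→J1
b3 stroke→J2
b4 stroke→J1
b5 stroke→J1
b6 stroke→I1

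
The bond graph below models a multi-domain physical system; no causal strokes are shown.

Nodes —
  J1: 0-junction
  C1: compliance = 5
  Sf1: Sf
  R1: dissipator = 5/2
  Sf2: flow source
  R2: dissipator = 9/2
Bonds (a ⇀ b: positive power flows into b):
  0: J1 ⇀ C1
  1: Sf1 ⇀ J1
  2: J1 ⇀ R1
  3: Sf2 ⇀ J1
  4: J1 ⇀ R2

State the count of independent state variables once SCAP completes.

1  (C1 all integral)

β1 |Sf1  (source Sf1 imposes f)
β3 |Sf2  (Sf2: flow source, stroke at near end)
β0 |J1  (C1 outputs effort q/C1)
β2 |R1  (common-e at J1 fixed by 0)
β4 |R2  (J1: bond 0 brought effort, rest push out)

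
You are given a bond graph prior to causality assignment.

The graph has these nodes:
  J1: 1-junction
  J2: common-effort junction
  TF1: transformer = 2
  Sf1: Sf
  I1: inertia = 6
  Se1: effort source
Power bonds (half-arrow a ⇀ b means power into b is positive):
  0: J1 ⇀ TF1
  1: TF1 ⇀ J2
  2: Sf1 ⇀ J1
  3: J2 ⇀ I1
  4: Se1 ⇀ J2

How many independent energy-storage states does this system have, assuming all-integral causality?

β2 |Sf1  (Sf1: flow source, stroke at near end)
β4 |J2  (source Se1 imposes e)
β0 |J1  (1-jn J1 has f-setter on 2)
β1 |TF1  (J2: bond 4 brought effort, rest push out)
β3 |I1  (J2 effort already set via bond 4)

1  (I1 all integral)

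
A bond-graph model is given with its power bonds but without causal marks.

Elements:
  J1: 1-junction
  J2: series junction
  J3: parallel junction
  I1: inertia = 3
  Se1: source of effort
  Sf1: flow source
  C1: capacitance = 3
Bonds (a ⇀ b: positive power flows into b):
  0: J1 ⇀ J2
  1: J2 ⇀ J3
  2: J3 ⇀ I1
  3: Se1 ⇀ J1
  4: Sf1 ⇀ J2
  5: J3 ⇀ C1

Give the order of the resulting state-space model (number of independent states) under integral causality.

bond 3 →J1  (source Se1 imposes e)
bond 4 →Sf1  (Sf1: flow source, stroke at near end)
bond 0 →J2  (closing 1-jn rule on J1)
bond 1 →J2  (J2: bond 4 brought flow, rest push out)
bond 2 →I1  (I1 integral (f out))
bond 5 →J3  (J3: last free bond brings effort in)

2  (C1, I1 all integral)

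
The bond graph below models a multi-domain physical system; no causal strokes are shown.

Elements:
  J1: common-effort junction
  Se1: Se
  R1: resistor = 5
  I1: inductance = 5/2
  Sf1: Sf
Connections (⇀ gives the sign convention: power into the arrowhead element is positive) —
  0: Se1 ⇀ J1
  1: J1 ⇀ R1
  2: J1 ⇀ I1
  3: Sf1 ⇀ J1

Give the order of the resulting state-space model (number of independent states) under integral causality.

β0 stroke at J1  (Se1 fixes effort; stroke away)
β3 stroke at Sf1  (Sf1 (Sf) sets flow on bond)
β1 stroke at R1  (J1 effort already set via bond 0)
β2 stroke at I1  (0-jn J1 has e-setter on 0)

1  (I1 all integral)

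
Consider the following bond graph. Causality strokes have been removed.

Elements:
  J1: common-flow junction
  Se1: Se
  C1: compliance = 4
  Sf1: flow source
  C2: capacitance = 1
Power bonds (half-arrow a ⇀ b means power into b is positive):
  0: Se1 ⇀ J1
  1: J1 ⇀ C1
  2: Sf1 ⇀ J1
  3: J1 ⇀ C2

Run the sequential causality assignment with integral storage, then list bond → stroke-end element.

β0 |J1  (Se1: effort source, stroke at far end)
β2 |Sf1  (Sf1 fixes flow; stroke at Sf1)
β1 |J1  (J1 flow already set via bond 2)
β3 |J1  (J1 flow already set via bond 2)

#0 |J1
#1 |J1
#2 |Sf1
#3 |J1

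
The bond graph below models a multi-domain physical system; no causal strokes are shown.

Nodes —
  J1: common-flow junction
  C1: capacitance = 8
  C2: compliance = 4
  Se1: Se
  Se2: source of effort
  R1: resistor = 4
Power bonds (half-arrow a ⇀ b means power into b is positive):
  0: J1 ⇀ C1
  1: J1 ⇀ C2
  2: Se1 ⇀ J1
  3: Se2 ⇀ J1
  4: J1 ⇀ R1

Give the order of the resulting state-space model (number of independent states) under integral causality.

2  (C1, C2 all integral)

b2 stroke at J1  (Se1 fixes effort; stroke away)
b3 stroke at J1  (Se2 fixes effort; stroke away)
b0 stroke at J1  (C1: C, integral causality)
b1 stroke at J1  (C2 integral (e out))
b4 stroke at R1  (closing 1-jn rule on J1)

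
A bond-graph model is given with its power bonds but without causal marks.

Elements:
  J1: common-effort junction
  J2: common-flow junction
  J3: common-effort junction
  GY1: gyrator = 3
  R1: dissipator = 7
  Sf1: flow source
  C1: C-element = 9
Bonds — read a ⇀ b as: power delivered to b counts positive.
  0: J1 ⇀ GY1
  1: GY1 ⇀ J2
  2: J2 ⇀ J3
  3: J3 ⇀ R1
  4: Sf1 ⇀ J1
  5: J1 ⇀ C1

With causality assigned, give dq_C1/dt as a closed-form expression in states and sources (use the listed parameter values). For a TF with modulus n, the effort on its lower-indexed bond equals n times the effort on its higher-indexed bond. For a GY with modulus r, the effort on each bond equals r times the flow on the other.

#4 stroke at Sf1  (Sf1 (Sf) sets flow on bond)
#5 stroke at J1  (prefer integral on C1)
#0 stroke at GY1  (J1 effort already set via bond 5)
#1 stroke at GY1  (through GY1, causality inverts; strokes same side of GY1)
#2 stroke at J2  (common-f at J2 fixed by 1)
#3 stroke at J3  (J3: last free bond brings effort in)

dq_C1/dt = F_Sf1 - 7*q_C1/81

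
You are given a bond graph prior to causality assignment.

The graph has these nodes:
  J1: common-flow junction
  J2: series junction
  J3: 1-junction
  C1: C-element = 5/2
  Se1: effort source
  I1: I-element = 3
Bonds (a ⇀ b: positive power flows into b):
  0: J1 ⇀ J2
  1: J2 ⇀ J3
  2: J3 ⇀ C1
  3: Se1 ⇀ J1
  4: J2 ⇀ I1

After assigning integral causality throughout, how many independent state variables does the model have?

b3 stroke→J1  (Se1 (Se) sets effort on bond)
b0 stroke→J2  (closing 1-jn rule on J1)
b2 stroke→J3  (prefer integral on C1)
b1 stroke→J2  (closing 1-jn rule on J3)
b4 stroke→I1  (J2 needs exactly one f-in)

2  (C1, I1 all integral)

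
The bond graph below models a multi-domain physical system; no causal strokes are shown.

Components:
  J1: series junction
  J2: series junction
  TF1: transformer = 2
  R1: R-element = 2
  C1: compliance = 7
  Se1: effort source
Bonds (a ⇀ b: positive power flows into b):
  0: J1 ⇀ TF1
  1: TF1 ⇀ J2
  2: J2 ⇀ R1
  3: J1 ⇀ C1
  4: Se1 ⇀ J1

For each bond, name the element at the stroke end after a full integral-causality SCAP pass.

#4 |J1  (Se1 fixes effort; stroke away)
#3 |J1  (C1: C, integral causality)
#0 |TF1  (only one flow-in slot at J1)
#1 |J2  (TF TF1: opposite of bond 0)
#2 |R1  (closing 1-jn rule on J2)

bond 0 stroke at TF1
bond 1 stroke at J2
bond 2 stroke at R1
bond 3 stroke at J1
bond 4 stroke at J1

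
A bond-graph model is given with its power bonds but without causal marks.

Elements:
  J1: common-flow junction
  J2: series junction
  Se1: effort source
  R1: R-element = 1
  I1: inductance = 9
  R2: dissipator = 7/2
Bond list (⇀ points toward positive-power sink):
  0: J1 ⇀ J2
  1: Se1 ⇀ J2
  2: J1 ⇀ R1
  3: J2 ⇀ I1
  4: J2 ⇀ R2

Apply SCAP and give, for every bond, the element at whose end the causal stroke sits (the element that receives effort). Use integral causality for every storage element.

β0 |J2
β1 |J2
β2 |J1
β3 |I1
β4 |J2

β1 stroke→J2  (Se1 (Se) sets effort on bond)
β3 stroke→I1  (prefer integral on I1)
β0 stroke→J2  (1-jn J2 has f-setter on 3)
β4 stroke→J2  (J2 flow already set via bond 3)
β2 stroke→J1  (1-jn J1 has f-setter on 0)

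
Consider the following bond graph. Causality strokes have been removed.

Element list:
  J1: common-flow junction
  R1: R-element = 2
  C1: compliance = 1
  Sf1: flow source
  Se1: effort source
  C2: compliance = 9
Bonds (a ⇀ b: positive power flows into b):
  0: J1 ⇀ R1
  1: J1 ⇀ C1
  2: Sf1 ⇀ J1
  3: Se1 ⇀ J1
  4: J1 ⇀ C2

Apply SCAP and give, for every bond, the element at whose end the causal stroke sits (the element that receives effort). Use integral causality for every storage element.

b0 →J1
b1 →J1
b2 →Sf1
b3 →J1
b4 →J1

#2 |Sf1  (Sf1 fixes flow; stroke at Sf1)
#3 |J1  (Se1 (Se) sets effort on bond)
#0 |J1  (J1 flow already set via bond 2)
#1 |J1  (common-f at J1 fixed by 2)
#4 |J1  (common-f at J1 fixed by 2)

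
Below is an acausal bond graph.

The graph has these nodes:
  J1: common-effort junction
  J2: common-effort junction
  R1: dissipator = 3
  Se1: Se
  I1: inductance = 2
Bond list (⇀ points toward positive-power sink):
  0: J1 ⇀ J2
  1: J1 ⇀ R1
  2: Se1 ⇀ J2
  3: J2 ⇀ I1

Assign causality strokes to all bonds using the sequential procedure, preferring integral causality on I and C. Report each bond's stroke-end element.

b2 |J2  (Se1 (Se) sets effort on bond)
b0 |J1  (common-e at J2 fixed by 2)
b3 |I1  (common-e at J2 fixed by 2)
b1 |R1  (0-jn J1 has e-setter on 0)

bond 0 →J1
bond 1 →R1
bond 2 →J2
bond 3 →I1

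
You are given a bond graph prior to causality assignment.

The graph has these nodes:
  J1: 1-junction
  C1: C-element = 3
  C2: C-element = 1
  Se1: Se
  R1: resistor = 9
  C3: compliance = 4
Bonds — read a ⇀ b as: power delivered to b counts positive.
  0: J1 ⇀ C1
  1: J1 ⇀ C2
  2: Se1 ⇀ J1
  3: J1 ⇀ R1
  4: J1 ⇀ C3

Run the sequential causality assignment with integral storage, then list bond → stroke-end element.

#0 →J1
#1 →J1
#2 →J1
#3 →R1
#4 →J1

#2 →J1  (source Se1 imposes e)
#0 →J1  (prefer integral on C1)
#1 →J1  (C2 integral (e out))
#4 →J1  (C3: C, integral causality)
#3 →R1  (only one flow-in slot at J1)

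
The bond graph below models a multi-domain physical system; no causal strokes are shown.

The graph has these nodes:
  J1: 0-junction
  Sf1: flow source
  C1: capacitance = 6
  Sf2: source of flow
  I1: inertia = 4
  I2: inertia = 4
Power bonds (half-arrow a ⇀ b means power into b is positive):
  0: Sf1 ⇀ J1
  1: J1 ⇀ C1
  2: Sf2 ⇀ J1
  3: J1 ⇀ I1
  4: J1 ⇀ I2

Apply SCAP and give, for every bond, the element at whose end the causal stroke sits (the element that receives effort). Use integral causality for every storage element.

bond 0 stroke at Sf1
bond 1 stroke at J1
bond 2 stroke at Sf2
bond 3 stroke at I1
bond 4 stroke at I2

b0 |Sf1  (Sf1 fixes flow; stroke at Sf1)
b2 |Sf2  (Sf2 fixes flow; stroke at Sf2)
b1 |J1  (C1: C, integral causality)
b3 |I1  (J1: bond 1 brought effort, rest push out)
b4 |I2  (common-e at J1 fixed by 1)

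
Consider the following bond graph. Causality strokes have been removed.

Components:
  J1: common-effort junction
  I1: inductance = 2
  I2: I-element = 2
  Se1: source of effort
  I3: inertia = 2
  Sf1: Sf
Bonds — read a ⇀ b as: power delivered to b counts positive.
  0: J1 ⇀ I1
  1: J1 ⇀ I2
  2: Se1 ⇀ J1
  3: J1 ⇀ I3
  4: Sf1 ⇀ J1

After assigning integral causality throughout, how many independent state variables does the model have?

3  (I1, I2, I3 all integral)

#2 stroke→J1  (Se1 fixes effort; stroke away)
#4 stroke→Sf1  (Sf1 (Sf) sets flow on bond)
#0 stroke→I1  (0-jn J1 has e-setter on 2)
#1 stroke→I2  (0-jn J1 has e-setter on 2)
#3 stroke→I3  (J1 effort already set via bond 2)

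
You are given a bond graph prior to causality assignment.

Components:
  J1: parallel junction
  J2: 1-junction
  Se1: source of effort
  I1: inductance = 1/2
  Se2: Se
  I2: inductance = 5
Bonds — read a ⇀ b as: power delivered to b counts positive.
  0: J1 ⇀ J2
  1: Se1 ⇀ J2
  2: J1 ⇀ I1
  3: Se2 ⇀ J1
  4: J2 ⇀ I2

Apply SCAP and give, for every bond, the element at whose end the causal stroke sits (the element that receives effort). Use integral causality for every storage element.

#1 |J2  (source Se1 imposes e)
#3 |J1  (Se2: effort source, stroke at far end)
#0 |J2  (common-e at J1 fixed by 3)
#2 |I1  (J1: bond 3 brought effort, rest push out)
#4 |I2  (J2: last free bond brings flow in)

bond 0 stroke→J2
bond 1 stroke→J2
bond 2 stroke→I1
bond 3 stroke→J1
bond 4 stroke→I2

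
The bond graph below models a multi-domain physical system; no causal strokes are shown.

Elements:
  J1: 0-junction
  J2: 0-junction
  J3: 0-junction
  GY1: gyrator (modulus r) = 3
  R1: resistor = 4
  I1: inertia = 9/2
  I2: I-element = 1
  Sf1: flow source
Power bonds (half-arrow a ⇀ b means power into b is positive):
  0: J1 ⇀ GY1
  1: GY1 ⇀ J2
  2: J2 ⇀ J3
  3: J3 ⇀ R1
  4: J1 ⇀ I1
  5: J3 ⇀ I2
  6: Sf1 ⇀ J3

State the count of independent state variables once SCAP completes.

2  (I1, I2 all integral)

β6 →Sf1  (Sf1 (Sf) sets flow on bond)
β4 →I1  (prefer integral on I1)
β0 →J1  (J1: last free bond brings effort in)
β1 →J2  (GY GY1: same side as bond 0)
β2 →J3  (0-jn J2 has e-setter on 1)
β3 →R1  (J3: bond 2 brought effort, rest push out)
β5 →I2  (J3: bond 2 brought effort, rest push out)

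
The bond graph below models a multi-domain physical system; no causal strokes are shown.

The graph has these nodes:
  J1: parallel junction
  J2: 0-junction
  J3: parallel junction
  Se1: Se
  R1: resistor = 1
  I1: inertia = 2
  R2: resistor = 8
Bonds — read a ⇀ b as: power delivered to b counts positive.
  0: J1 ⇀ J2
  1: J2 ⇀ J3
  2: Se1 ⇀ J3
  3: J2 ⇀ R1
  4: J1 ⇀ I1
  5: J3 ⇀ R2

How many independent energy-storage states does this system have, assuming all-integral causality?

β2 |J3  (Se1 fixes effort; stroke away)
β1 |J2  (common-e at J3 fixed by 2)
β5 |R2  (common-e at J3 fixed by 2)
β0 |J1  (0-jn J2 has e-setter on 1)
β3 |R1  (J2: bond 1 brought effort, rest push out)
β4 |I1  (common-e at J1 fixed by 0)

1  (I1 all integral)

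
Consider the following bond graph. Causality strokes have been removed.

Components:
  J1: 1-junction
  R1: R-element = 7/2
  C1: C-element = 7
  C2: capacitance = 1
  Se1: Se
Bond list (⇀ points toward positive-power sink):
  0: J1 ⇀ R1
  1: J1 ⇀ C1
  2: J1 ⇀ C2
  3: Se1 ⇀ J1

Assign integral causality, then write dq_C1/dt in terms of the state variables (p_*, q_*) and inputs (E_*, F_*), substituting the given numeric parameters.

dq_C1/dt = 2*E_Se1/7 - 2*q_C1/49 - 2*q_C2/7

bond 3 stroke→J1  (Se1 (Se) sets effort on bond)
bond 1 stroke→J1  (C1: C, integral causality)
bond 2 stroke→J1  (prefer integral on C2)
bond 0 stroke→R1  (only one flow-in slot at J1)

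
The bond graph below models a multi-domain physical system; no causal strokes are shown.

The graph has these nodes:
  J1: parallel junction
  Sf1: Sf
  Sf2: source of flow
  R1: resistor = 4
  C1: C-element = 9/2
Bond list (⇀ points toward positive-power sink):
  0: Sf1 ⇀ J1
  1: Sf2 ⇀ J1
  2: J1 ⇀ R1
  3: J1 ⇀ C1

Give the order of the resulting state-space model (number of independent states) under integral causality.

1  (C1 all integral)

bond 0 stroke at Sf1  (source Sf1 imposes f)
bond 1 stroke at Sf2  (Sf2: flow source, stroke at near end)
bond 3 stroke at J1  (C1 outputs effort q/C1)
bond 2 stroke at R1  (J1: bond 3 brought effort, rest push out)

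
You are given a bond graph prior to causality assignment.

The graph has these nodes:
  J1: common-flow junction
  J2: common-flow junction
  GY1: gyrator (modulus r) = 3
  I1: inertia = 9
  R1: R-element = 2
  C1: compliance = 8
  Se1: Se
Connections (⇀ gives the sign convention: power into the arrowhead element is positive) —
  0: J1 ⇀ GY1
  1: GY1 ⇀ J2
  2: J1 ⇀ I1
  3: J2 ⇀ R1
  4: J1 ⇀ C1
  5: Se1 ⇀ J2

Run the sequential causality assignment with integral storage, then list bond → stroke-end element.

#0 stroke at J1
#1 stroke at J2
#2 stroke at I1
#3 stroke at R1
#4 stroke at J1
#5 stroke at J2

#5 stroke at J2  (Se1 (Se) sets effort on bond)
#2 stroke at I1  (I1 outputs flow p/I1)
#0 stroke at J1  (J1 flow already set via bond 2)
#4 stroke at J1  (J1 flow already set via bond 2)
#1 stroke at J2  (through GY1, causality inverts; strokes same side of GY1)
#3 stroke at R1  (J2 needs exactly one f-in)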